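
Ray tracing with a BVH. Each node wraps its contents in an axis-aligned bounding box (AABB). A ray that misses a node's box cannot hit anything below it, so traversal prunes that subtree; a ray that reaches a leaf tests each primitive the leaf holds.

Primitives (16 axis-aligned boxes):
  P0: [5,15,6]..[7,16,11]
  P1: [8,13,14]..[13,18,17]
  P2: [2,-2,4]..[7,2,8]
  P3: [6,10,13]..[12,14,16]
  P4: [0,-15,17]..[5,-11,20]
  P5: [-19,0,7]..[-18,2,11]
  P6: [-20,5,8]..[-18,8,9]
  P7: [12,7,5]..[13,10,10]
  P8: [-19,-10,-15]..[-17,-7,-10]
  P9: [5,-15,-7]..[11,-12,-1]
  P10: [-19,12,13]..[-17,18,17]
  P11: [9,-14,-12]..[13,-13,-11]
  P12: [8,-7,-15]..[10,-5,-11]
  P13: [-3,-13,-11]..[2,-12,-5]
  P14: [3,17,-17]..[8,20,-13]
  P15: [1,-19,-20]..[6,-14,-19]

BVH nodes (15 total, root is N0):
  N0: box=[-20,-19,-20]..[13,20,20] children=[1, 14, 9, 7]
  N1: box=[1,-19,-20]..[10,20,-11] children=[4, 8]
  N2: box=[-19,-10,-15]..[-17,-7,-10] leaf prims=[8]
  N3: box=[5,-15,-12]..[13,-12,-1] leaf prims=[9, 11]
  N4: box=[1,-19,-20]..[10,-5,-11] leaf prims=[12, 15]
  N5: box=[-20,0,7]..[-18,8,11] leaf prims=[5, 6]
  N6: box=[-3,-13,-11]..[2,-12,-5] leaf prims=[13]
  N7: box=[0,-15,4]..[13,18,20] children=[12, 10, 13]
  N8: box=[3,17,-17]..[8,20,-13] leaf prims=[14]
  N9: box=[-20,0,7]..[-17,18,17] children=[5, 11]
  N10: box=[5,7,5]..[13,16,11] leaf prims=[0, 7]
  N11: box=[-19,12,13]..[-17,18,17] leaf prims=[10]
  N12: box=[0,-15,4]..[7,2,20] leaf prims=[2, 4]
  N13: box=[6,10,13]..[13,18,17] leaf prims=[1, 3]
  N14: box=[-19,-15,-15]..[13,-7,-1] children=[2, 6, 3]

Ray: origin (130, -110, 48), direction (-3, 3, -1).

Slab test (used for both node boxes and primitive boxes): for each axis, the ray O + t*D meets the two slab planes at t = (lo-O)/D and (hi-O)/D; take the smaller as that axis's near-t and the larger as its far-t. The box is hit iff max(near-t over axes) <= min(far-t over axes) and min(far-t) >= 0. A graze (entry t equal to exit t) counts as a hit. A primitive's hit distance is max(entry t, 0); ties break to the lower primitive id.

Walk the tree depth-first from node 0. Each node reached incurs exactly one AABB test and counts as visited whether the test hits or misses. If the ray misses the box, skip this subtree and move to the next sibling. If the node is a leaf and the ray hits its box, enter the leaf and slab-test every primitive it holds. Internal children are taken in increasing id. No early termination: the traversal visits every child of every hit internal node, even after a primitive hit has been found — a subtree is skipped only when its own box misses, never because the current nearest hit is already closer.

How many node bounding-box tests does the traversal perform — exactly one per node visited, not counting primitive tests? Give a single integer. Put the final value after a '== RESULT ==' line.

Traverse from the root:
N0 x:[39,50] y:[91/3,130/3] z:[28,68] -> hit [39,130/3], descend [1, 7, 9, 14]
  N1 x:[40,43] y:[91/3,130/3] z:[59,68] -> miss, prune
  N7 x:[39,130/3] y:[95/3,128/3] z:[28,44] -> hit [39,128/3], descend [10, 12, 13]
    N10 x:[39,125/3] y:[39,42] z:[37,43] -> hit [39,125/3] leaf, test {P0@t=125/3, P7@t=39}
    N12 x:[41,130/3] y:[95/3,112/3] z:[28,44] -> miss, prune
    N13 x:[39,124/3] y:[40,128/3] z:[31,35] -> miss, prune
  N9 x:[49,50] y:[110/3,128/3] z:[31,41] -> miss, prune
  N14 x:[39,149/3] y:[95/3,103/3] z:[49,63] -> miss, prune

order=[0, 1, 7, 10, 12, 13, 9, 14]  |boxes|=8  |leaves|=1  hit=P7

== RESULT ==
8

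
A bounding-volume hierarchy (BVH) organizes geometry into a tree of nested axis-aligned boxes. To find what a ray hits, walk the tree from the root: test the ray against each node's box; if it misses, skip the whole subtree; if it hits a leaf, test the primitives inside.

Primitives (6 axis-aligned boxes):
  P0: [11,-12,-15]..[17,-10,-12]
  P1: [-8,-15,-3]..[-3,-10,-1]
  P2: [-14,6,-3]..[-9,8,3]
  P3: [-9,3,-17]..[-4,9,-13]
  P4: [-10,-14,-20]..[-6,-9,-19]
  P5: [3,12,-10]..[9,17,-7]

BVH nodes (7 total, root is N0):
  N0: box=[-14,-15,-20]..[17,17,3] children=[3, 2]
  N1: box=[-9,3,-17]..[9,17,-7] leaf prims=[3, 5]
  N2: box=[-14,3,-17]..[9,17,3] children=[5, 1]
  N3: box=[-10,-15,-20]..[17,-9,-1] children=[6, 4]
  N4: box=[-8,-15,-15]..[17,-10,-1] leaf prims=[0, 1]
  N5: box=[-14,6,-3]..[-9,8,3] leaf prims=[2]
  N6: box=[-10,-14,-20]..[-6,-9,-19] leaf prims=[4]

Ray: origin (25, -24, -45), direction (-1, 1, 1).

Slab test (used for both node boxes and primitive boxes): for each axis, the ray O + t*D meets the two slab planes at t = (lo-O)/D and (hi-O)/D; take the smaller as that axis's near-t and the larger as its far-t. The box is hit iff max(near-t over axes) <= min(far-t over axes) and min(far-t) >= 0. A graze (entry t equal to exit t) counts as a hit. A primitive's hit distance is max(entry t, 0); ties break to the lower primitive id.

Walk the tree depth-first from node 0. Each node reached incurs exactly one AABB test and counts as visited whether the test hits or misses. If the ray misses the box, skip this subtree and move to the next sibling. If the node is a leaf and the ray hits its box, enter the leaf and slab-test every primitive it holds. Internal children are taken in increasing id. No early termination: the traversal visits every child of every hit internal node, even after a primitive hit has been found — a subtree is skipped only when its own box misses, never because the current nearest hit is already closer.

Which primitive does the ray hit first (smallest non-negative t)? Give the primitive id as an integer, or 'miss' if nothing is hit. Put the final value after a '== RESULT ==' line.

Trace the traversal:
N0 x:[8,39] y:[9,41] z:[25,48] -> hit [25,39], descend [2, 3]
  N2 x:[16,39] y:[27,41] z:[28,48] -> hit [28,39], descend [1, 5]
    N1 x:[16,34] y:[27,41] z:[28,38] -> hit [28,34] leaf, test {P3@t=29, P5(miss)}
    N5 x:[34,39] y:[30,32] z:[42,48] -> miss, prune
  N3 x:[8,35] y:[9,15] z:[25,44] -> miss, prune

order=[0, 2, 1, 5, 3]  |boxes|=5  |leaves|=1  hit=P3

== RESULT ==
3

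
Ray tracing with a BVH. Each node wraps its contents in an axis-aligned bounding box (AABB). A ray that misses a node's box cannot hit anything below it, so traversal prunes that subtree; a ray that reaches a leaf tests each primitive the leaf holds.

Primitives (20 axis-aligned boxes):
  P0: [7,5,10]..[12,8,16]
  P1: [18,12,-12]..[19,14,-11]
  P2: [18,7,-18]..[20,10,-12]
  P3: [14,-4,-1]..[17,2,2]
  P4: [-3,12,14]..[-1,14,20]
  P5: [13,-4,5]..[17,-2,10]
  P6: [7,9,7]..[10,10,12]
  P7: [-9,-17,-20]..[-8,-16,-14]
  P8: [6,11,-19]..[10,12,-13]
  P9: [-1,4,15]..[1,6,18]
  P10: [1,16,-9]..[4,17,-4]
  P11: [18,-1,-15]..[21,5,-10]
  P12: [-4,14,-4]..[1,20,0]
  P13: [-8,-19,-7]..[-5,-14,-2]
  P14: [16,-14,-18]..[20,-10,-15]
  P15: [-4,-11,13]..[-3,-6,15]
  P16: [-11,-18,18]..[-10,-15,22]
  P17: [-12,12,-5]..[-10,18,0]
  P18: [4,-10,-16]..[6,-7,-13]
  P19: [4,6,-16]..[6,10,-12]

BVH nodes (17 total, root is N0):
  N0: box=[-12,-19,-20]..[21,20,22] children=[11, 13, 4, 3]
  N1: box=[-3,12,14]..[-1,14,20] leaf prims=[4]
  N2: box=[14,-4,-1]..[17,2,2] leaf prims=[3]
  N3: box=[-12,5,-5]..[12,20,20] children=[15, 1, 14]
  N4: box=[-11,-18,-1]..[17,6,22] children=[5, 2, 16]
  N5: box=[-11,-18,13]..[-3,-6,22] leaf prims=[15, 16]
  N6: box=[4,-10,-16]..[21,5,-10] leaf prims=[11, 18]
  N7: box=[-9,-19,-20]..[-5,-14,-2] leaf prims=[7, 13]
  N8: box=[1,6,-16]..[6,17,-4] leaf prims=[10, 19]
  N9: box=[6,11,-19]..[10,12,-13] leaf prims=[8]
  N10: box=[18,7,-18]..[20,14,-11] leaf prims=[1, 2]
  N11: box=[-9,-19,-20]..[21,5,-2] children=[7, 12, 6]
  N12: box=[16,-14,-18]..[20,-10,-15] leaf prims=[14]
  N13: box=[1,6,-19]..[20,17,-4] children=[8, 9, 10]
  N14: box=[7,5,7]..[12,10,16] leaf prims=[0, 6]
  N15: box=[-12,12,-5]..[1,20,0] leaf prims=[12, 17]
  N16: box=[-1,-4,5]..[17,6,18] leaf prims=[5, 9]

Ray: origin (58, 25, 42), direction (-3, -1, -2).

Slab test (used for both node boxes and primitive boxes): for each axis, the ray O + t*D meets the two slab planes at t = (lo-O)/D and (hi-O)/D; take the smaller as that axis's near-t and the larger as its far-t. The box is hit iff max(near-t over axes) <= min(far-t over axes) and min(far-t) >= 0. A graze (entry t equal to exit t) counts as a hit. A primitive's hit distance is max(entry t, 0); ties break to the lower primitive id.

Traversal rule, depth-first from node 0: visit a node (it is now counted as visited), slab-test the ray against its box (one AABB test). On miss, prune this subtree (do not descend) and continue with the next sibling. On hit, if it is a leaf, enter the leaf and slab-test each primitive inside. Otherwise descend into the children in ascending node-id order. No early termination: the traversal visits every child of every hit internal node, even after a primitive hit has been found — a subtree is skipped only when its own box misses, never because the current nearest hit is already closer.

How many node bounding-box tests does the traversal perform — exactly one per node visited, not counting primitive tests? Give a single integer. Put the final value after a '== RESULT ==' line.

Trace the traversal:
N0 x:[37/3,70/3] y:[5,44] z:[10,31] -> hit [37/3,70/3], descend [3, 4, 11, 13]
  N3 x:[46/3,70/3] y:[5,20] z:[11,47/2] -> hit [46/3,20], descend [1, 14, 15]
    N1 x:[59/3,61/3] y:[11,13] z:[11,14] -> miss, prune
    N14 x:[46/3,17] y:[15,20] z:[13,35/2] -> hit [46/3,17] leaf, test {P0(miss), P6@t=16}
    N15 x:[19,70/3] y:[5,13] z:[21,47/2] -> miss, prune
  N4 x:[41/3,23] y:[19,43] z:[10,43/2] -> hit [19,43/2], descend [2, 5, 16]
    N2 x:[41/3,44/3] y:[23,29] z:[20,43/2] -> miss, prune
    N5 x:[61/3,23] y:[31,43] z:[10,29/2] -> miss, prune
    N16 x:[41/3,59/3] y:[19,29] z:[12,37/2] -> miss, prune
  N11 x:[37/3,67/3] y:[20,44] z:[22,31] -> hit [22,67/3], descend [6, 7, 12]
    N6 x:[37/3,18] y:[20,35] z:[26,29] -> miss, prune
    N7 x:[21,67/3] y:[39,44] z:[22,31] -> miss, prune
    N12 x:[38/3,14] y:[35,39] z:[57/2,30] -> miss, prune
  N13 x:[38/3,19] y:[8,19] z:[23,61/2] -> miss, prune

Visited [0, 3, 1, 14, 15, 4, 2, 5, 16, 11, 6, 7, 12, 13]. Tests: 14 box, 1 leaf. Nearest: P6.

== RESULT ==
14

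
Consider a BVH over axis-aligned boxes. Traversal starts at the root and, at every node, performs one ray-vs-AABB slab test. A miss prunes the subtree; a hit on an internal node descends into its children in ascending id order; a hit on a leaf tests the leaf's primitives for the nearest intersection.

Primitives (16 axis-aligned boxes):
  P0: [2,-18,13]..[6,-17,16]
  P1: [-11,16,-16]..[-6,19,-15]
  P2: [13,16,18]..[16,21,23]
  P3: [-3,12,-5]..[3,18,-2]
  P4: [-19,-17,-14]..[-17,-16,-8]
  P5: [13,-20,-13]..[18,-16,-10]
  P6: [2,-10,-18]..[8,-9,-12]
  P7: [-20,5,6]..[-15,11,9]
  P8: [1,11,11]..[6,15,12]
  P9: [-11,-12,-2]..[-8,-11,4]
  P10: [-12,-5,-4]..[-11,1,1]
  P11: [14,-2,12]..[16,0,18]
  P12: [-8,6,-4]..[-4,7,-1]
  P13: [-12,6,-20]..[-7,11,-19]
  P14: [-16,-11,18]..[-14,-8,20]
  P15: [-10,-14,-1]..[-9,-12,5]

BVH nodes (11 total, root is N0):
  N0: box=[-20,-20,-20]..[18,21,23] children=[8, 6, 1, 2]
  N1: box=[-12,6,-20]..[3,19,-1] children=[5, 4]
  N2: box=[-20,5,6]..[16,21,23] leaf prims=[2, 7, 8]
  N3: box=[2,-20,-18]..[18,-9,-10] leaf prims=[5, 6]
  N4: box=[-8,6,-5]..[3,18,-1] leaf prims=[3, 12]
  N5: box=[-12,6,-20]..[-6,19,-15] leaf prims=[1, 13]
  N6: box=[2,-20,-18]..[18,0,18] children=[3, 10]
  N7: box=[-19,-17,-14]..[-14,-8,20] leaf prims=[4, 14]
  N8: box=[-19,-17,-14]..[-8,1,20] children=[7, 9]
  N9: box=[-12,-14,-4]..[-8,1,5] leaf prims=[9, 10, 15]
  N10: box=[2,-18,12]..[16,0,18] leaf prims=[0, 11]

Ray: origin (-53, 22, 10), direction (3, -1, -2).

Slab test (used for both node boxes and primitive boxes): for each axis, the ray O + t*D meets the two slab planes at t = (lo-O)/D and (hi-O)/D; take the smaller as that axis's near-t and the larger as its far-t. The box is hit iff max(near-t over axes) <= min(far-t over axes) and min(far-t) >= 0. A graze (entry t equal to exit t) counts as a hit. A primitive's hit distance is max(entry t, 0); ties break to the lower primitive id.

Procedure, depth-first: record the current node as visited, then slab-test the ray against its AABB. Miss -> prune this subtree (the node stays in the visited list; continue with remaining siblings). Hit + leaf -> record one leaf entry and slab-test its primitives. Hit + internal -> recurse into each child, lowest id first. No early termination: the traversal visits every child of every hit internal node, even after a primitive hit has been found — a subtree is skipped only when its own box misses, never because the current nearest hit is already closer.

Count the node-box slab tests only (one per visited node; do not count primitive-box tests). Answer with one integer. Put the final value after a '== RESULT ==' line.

Traverse from the root:
N0 x:[11,71/3] y:[1,42] z:[-13/2,15] -> hit [11,15], descend [1, 2, 6, 8]
  N1 x:[41/3,56/3] y:[3,16] z:[11/2,15] -> hit [41/3,15], descend [4, 5]
    N4 x:[15,56/3] y:[4,16] z:[11/2,15/2] -> miss, prune
    N5 x:[41/3,47/3] y:[3,16] z:[25/2,15] -> hit [41/3,15] leaf, test {P1(miss), P13@t=29/2}
  N2 x:[11,23] y:[1,17] z:[-13/2,2] -> miss, prune
  N6 x:[55/3,71/3] y:[22,42] z:[-4,14] -> miss, prune
  N8 x:[34/3,15] y:[21,39] z:[-5,12] -> miss, prune

Summary -> nodes [0, 1, 4, 5, 2, 6, 8]; box-tests=7; leaf-entries=1; first=P13

== RESULT ==
7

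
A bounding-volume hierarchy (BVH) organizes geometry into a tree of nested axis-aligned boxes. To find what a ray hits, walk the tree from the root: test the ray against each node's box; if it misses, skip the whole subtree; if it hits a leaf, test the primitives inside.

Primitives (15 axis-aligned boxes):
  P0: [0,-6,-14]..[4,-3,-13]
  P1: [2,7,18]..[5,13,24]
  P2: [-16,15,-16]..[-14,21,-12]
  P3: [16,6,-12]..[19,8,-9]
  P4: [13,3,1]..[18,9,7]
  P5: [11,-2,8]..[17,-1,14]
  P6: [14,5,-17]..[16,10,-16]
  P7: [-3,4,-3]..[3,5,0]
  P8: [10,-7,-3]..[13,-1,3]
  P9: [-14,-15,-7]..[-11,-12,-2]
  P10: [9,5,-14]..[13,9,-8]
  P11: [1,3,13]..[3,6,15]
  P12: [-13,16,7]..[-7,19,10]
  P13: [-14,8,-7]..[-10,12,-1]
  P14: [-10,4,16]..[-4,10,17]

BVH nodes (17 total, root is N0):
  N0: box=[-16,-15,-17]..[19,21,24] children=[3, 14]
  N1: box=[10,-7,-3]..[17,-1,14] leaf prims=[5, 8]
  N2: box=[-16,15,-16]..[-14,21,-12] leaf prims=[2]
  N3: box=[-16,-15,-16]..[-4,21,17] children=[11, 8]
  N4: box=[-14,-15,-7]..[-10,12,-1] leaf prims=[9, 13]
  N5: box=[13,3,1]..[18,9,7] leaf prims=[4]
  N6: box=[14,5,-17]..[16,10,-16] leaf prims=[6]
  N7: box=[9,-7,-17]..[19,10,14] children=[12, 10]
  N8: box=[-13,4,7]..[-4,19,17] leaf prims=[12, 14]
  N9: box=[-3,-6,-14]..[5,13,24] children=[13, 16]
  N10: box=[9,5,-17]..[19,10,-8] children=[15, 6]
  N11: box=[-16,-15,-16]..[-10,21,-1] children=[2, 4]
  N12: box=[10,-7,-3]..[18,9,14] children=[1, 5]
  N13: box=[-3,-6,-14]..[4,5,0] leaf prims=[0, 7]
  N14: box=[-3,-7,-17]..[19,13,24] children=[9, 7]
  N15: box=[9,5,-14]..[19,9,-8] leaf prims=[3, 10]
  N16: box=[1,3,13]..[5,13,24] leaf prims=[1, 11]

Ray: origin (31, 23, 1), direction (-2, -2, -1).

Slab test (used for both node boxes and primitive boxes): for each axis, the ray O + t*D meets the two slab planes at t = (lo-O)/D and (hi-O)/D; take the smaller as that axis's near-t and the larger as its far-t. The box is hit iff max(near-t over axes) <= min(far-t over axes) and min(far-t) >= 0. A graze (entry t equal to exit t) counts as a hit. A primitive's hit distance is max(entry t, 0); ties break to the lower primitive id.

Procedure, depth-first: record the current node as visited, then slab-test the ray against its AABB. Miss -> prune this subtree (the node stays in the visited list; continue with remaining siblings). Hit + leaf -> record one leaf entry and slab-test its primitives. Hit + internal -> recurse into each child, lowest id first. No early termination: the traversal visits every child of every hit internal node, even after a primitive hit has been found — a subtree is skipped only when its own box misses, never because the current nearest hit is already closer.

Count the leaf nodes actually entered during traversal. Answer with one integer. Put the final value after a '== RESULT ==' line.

Traverse from the root:
N0 x:[6,47/2] y:[1,19] z:[-23,18] -> hit [6,18], descend [3, 14]
  N3 x:[35/2,47/2] y:[1,19] z:[-16,17] -> miss, prune
  N14 x:[6,17] y:[5,15] z:[-23,18] -> hit [6,15], descend [7, 9]
    N7 x:[6,11] y:[13/2,15] z:[-13,18] -> hit [13/2,11], descend [10, 12]
      N10 x:[6,11] y:[13/2,9] z:[9,18] -> hit [9,9], descend [6, 15]
        N6 x:[15/2,17/2] y:[13/2,9] z:[17,18] -> miss, prune
        N15 x:[6,11] y:[7,9] z:[9,15] -> hit [9,9] leaf, test {P3(miss), P10@t=9}
      N12 x:[13/2,21/2] y:[7,15] z:[-13,4] -> miss, prune
    N9 x:[13,17] y:[5,29/2] z:[-23,15] -> hit [13,29/2], descend [13, 16]
      N13 x:[27/2,17] y:[9,29/2] z:[1,15] -> hit [27/2,29/2] leaf, test {P0@t=14, P7(miss)}
      N16 x:[13,15] y:[5,10] z:[-23,-12] -> miss, prune

order=[0, 3, 14, 7, 10, 6, 15, 12, 9, 13, 16]  |boxes|=11  |leaves|=2  hit=P10

== RESULT ==
2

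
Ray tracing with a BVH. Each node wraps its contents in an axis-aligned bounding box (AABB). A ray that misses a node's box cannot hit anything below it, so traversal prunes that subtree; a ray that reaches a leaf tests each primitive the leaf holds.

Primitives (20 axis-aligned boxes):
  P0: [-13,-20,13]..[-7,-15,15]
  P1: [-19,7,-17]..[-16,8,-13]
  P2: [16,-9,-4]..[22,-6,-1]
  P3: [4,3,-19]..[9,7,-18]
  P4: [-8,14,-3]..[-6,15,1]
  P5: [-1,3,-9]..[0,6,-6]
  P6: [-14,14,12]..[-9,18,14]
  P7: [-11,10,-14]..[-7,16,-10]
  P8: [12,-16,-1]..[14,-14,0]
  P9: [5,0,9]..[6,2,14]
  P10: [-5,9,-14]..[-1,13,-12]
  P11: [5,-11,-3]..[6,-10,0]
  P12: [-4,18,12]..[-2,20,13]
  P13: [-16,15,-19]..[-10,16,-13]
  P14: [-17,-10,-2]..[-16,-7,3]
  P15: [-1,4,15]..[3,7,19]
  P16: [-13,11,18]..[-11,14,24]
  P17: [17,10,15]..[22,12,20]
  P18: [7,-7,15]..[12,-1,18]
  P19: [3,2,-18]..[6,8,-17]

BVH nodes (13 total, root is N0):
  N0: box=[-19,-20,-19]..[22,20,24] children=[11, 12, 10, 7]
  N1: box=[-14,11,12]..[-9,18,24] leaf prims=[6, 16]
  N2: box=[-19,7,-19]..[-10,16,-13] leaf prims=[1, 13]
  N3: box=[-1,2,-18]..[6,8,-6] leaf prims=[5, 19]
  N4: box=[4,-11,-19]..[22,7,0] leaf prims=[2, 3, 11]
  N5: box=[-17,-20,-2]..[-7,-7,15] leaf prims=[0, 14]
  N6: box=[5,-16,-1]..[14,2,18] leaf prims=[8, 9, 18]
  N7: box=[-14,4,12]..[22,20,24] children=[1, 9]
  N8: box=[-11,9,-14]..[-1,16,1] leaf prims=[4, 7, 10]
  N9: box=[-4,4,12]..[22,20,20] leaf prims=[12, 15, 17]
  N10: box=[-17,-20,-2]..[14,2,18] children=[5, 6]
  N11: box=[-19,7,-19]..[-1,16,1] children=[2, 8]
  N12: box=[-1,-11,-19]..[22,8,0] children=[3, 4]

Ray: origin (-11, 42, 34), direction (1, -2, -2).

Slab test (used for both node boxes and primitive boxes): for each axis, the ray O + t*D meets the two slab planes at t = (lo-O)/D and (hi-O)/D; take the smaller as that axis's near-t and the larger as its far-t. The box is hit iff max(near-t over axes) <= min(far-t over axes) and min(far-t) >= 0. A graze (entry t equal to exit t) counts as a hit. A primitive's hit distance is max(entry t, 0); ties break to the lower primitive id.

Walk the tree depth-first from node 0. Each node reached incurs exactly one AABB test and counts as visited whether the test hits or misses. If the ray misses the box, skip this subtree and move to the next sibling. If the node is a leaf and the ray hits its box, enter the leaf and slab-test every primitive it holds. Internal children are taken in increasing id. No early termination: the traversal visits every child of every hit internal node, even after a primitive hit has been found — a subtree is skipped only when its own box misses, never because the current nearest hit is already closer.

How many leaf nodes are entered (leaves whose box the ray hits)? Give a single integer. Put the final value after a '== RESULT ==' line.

Walk:
N0 x:[-8,33] y:[11,31] z:[5,53/2] -> hit [11,53/2], descend [7, 10, 11, 12]
  N7 x:[-3,33] y:[11,19] z:[5,11] -> hit [11,11], descend [1, 9]
    N1 x:[-3,2] y:[12,31/2] z:[5,11] -> miss, prune
    N9 x:[7,33] y:[11,19] z:[7,11] -> hit [11,11] leaf, test {P12(miss), P15(miss), P17(miss)}
  N10 x:[-6,25] y:[20,31] z:[8,18] -> miss, prune
  N11 x:[-8,10] y:[13,35/2] z:[33/2,53/2] -> miss, prune
  N12 x:[10,33] y:[17,53/2] z:[17,53/2] -> hit [17,53/2], descend [3, 4]
    N3 x:[10,17] y:[17,20] z:[20,26] -> miss, prune
    N4 x:[15,33] y:[35/2,53/2] z:[17,53/2] -> hit [35/2,53/2] leaf, test {P2(miss), P3(miss), P11(miss)}

order=[0, 7, 1, 9, 10, 11, 12, 3, 4]  |boxes|=9  |leaves|=2  hit=miss

== RESULT ==
2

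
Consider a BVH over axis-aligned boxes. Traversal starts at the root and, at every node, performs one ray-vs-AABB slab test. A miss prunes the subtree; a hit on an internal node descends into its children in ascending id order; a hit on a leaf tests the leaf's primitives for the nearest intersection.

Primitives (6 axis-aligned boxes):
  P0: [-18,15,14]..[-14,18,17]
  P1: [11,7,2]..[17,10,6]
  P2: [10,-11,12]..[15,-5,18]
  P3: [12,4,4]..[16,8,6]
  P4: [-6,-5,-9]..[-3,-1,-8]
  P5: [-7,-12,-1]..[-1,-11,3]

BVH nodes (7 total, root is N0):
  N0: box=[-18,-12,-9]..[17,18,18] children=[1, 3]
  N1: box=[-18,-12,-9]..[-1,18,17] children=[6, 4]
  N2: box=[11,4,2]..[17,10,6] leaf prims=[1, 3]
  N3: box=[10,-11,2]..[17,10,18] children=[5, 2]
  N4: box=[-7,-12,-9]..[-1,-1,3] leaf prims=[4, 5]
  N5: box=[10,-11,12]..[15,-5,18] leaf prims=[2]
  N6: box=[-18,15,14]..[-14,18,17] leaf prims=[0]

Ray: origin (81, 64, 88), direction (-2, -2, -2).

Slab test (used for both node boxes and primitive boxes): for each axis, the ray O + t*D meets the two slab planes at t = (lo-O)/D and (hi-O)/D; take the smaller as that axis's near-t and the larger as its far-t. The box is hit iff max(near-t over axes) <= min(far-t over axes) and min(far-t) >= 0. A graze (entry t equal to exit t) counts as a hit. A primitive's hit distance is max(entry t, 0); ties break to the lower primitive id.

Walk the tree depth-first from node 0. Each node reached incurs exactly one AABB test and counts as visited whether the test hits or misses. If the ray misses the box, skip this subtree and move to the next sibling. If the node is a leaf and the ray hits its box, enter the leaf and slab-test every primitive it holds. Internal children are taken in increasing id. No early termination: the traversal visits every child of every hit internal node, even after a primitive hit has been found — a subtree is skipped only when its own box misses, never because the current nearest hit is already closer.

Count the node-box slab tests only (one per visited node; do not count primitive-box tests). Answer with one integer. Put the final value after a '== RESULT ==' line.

Traverse from the root:
N0 x:[32,99/2] y:[23,38] z:[35,97/2] -> hit [35,38], descend [1, 3]
  N1 x:[41,99/2] y:[23,38] z:[71/2,97/2] -> miss, prune
  N3 x:[32,71/2] y:[27,75/2] z:[35,43] -> hit [35,71/2], descend [2, 5]
    N2 x:[32,35] y:[27,30] z:[41,43] -> miss, prune
    N5 x:[33,71/2] y:[69/2,75/2] z:[35,38] -> hit [35,71/2] leaf, test {P2@t=35}

Visited [0, 1, 3, 2, 5]. Tests: 5 box, 1 leaf. Nearest: P2.

== RESULT ==
5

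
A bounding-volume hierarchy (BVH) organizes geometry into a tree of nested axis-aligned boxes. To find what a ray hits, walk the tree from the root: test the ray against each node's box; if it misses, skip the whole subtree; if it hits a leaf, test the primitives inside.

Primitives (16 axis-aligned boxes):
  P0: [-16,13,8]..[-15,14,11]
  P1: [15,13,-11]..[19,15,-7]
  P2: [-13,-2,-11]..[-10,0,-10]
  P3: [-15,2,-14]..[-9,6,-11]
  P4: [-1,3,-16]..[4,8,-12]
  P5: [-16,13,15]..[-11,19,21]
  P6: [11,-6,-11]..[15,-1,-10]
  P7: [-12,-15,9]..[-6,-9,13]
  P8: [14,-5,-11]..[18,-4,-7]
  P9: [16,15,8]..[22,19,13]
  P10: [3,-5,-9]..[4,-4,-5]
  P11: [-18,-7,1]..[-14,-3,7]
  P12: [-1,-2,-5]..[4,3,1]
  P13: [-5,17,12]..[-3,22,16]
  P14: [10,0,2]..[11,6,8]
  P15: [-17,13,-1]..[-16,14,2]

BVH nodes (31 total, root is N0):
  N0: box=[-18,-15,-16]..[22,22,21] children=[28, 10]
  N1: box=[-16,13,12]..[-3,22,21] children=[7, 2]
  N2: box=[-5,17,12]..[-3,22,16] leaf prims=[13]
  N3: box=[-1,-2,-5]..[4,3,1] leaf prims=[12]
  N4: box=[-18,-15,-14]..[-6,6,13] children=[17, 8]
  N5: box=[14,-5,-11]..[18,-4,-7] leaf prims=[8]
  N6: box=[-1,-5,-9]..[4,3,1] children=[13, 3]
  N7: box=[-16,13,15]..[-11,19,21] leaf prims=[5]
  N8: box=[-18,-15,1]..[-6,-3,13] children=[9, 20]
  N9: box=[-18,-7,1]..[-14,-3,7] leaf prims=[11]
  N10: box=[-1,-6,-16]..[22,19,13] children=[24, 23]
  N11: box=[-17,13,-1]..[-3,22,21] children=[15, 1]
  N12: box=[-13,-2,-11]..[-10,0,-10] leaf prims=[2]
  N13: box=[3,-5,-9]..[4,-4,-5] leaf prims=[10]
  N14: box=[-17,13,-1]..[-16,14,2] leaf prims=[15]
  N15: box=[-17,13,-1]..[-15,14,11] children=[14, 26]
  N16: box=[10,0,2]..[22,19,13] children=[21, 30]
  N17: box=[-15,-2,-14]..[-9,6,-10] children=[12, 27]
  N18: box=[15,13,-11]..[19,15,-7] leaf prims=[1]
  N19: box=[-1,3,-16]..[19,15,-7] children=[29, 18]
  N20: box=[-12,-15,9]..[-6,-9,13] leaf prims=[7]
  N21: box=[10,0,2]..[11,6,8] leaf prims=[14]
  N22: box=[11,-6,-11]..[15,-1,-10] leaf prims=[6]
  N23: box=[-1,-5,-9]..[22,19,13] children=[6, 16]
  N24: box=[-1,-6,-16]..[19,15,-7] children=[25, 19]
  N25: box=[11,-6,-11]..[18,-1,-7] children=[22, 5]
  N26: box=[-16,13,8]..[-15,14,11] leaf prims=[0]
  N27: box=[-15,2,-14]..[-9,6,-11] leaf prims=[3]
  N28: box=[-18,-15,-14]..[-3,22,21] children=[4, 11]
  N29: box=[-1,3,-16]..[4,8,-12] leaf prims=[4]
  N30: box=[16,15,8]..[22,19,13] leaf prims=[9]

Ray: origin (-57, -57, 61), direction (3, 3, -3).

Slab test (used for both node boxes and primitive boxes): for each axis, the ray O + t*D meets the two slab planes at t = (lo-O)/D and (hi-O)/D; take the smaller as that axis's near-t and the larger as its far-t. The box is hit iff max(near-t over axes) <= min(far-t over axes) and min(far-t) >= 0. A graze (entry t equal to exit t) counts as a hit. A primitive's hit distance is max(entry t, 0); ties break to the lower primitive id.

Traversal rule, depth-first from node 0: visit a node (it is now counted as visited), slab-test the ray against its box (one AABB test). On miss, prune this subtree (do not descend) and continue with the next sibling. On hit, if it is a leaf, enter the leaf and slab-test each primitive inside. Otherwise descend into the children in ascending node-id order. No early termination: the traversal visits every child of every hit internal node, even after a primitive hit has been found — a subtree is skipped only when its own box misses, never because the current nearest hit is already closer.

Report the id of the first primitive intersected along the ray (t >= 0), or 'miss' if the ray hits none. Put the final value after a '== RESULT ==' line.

Walk:
N0 x:[13,79/3] y:[14,79/3] z:[40/3,77/3] -> hit [14,77/3], descend [10, 28]
  N10 x:[56/3,79/3] y:[17,76/3] z:[16,77/3] -> hit [56/3,76/3], descend [23, 24]
    N23 x:[56/3,79/3] y:[52/3,76/3] z:[16,70/3] -> hit [56/3,70/3], descend [6, 16]
      N6 x:[56/3,61/3] y:[52/3,20] z:[20,70/3] -> hit [20,20], descend [3, 13]
        N3 x:[56/3,61/3] y:[55/3,20] z:[20,22] -> hit [20,20] leaf, test {P12@t=20}
        N13 x:[20,61/3] y:[52/3,53/3] z:[22,70/3] -> miss, prune
      N16 x:[67/3,79/3] y:[19,76/3] z:[16,59/3] -> miss, prune
    N24 x:[56/3,76/3] y:[17,24] z:[68/3,77/3] -> hit [68/3,24], descend [19, 25]
      N19 x:[56/3,76/3] y:[20,24] z:[68/3,77/3] -> hit [68/3,24], descend [18, 29]
        N18 x:[24,76/3] y:[70/3,24] z:[68/3,24] -> hit [24,24] leaf, test {P1@t=24}
        N29 x:[56/3,61/3] y:[20,65/3] z:[73/3,77/3] -> miss, prune
      N25 x:[68/3,25] y:[17,56/3] z:[68/3,24] -> miss, prune
  N28 x:[13,18] y:[14,79/3] z:[40/3,25] -> hit [14,18], descend [4, 11]
    N4 x:[13,17] y:[14,21] z:[16,25] -> hit [16,17], descend [8, 17]
      N8 x:[13,17] y:[14,18] z:[16,20] -> hit [16,17], descend [9, 20]
        N9 x:[13,43/3] y:[50/3,18] z:[18,20] -> miss, prune
        N20 x:[15,17] y:[14,16] z:[16,52/3] -> hit [16,16] leaf, test {P7@t=16}
      N17 x:[14,16] y:[55/3,21] z:[71/3,25] -> miss, prune
    N11 x:[40/3,18] y:[70/3,79/3] z:[40/3,62/3] -> miss, prune

19 AABB tests over nodes [0, 10, 23, 6, 3, 13, 16, 24, 19, 18, 29, 25, 28, 4, 8, 9, 20, 17, 11]; 3 leaves entered; closest P7.

== RESULT ==
7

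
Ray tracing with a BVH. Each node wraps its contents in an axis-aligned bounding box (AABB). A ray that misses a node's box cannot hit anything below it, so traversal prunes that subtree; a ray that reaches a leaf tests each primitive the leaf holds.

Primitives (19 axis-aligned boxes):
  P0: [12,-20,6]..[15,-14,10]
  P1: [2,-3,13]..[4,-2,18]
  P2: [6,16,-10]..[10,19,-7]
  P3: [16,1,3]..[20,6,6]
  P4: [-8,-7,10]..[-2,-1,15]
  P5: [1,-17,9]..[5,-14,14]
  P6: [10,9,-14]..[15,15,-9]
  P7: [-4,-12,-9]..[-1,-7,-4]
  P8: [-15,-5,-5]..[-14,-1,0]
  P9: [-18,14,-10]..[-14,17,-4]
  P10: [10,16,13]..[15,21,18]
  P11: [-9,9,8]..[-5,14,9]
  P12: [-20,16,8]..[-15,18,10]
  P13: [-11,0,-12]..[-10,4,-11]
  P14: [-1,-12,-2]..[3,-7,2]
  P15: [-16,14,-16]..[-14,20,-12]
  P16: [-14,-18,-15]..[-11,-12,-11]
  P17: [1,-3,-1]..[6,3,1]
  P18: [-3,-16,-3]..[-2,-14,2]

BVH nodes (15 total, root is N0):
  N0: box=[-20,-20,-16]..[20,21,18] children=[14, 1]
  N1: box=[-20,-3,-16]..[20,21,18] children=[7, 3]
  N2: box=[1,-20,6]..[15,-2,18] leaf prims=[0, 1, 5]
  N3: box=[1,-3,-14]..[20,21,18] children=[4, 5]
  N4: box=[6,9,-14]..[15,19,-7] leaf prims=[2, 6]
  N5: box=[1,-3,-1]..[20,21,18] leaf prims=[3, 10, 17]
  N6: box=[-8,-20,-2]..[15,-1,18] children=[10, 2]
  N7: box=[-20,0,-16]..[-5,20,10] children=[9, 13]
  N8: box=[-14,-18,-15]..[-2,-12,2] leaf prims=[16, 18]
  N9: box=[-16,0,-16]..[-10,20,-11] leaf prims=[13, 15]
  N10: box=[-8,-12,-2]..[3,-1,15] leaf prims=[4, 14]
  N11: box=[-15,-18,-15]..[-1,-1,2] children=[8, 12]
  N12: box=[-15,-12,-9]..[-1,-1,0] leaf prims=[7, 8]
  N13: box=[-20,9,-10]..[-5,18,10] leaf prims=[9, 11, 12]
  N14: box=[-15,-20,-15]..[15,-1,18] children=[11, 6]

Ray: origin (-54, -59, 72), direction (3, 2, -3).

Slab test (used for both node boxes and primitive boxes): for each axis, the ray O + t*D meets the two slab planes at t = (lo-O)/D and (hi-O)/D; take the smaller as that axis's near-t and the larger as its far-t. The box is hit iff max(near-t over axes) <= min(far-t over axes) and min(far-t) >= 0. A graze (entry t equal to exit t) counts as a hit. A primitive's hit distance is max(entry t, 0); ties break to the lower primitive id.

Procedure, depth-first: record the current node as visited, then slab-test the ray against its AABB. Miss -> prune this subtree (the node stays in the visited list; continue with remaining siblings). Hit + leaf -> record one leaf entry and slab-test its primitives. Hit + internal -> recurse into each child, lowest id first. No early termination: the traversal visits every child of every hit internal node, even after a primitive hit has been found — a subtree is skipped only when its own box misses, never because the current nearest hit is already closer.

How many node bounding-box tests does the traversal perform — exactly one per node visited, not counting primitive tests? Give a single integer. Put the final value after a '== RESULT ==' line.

Walk:
N0 x:[34/3,74/3] y:[39/2,40] z:[18,88/3] -> hit [39/2,74/3], descend [1, 14]
  N1 x:[34/3,74/3] y:[28,40] z:[18,88/3] -> miss, prune
  N14 x:[13,23] y:[39/2,29] z:[18,29] -> hit [39/2,23], descend [6, 11]
    N6 x:[46/3,23] y:[39/2,29] z:[18,74/3] -> hit [39/2,23], descend [2, 10]
      N2 x:[55/3,23] y:[39/2,57/2] z:[18,22] -> hit [39/2,22] leaf, test {P0@t=22, P1(miss), P5(miss)}
      N10 x:[46/3,19] y:[47/2,29] z:[19,74/3] -> miss, prune
    N11 x:[13,53/3] y:[41/2,29] z:[70/3,29] -> miss, prune

order=[0, 1, 14, 6, 2, 10, 11]  |boxes|=7  |leaves|=1  hit=P0

== RESULT ==
7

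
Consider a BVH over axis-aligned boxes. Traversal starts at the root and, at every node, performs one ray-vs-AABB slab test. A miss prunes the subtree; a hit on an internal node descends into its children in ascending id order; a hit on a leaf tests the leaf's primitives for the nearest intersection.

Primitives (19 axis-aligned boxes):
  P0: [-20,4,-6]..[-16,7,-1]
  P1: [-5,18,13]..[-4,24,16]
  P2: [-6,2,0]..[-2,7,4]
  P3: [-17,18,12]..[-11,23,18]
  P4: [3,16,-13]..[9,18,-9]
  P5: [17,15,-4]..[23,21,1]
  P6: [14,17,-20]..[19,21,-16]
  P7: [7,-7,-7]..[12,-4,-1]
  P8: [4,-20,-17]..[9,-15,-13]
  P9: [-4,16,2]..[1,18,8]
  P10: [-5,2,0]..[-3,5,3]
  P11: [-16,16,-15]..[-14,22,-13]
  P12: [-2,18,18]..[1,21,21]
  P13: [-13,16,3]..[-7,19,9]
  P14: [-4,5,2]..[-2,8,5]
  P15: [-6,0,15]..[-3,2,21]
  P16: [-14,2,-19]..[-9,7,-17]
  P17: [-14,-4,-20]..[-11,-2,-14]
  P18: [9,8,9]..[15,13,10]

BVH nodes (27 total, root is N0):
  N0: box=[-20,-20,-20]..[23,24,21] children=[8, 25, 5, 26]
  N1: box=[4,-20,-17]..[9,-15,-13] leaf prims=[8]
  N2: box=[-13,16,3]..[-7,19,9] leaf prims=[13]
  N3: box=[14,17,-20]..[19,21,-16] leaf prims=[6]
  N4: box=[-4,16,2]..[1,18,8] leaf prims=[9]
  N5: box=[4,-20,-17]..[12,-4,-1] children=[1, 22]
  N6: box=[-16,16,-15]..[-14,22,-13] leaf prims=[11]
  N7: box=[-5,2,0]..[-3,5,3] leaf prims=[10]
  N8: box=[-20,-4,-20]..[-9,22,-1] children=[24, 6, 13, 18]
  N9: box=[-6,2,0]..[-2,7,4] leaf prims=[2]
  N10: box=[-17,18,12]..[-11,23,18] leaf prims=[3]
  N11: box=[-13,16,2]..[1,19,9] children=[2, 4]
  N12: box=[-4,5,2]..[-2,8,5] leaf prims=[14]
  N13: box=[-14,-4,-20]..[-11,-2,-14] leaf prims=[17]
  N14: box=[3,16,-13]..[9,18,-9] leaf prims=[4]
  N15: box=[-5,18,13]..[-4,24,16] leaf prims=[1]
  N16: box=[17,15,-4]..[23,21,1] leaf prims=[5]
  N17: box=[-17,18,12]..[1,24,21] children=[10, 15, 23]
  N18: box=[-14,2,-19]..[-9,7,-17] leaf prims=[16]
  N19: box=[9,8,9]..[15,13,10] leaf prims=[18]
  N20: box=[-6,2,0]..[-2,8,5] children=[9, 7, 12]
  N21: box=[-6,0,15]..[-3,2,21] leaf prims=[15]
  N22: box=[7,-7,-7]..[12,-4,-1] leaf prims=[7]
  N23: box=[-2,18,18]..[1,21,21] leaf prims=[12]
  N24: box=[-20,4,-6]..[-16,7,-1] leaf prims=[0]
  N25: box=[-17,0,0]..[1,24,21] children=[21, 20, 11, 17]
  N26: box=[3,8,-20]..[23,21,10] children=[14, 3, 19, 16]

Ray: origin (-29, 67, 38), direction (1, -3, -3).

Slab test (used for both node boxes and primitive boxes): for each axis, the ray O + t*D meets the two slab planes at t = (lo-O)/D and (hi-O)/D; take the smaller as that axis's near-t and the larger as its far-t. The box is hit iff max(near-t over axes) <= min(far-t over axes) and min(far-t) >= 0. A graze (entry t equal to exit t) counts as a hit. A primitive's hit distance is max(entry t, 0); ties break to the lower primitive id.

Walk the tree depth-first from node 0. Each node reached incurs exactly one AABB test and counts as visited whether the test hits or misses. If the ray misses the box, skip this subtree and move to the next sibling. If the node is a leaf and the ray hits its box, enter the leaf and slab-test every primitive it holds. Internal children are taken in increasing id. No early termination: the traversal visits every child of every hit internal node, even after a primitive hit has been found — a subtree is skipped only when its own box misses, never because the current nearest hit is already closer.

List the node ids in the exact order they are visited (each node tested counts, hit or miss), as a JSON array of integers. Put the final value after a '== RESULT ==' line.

Walk:
N0 x:[9,52] y:[43/3,29] z:[17/3,58/3] -> hit [43/3,58/3], descend [5, 8, 25, 26]
  N5 x:[33,41] y:[71/3,29] z:[13,55/3] -> miss, prune
  N8 x:[9,20] y:[15,71/3] z:[13,58/3] -> hit [15,58/3], descend [6, 13, 18, 24]
    N6 x:[13,15] y:[15,17] z:[17,53/3] -> miss, prune
    N13 x:[15,18] y:[23,71/3] z:[52/3,58/3] -> miss, prune
    N18 x:[15,20] y:[20,65/3] z:[55/3,19] -> miss, prune
    N24 x:[9,13] y:[20,21] z:[13,44/3] -> miss, prune
  N25 x:[12,30] y:[43/3,67/3] z:[17/3,38/3] -> miss, prune
  N26 x:[32,52] y:[46/3,59/3] z:[28/3,58/3] -> miss, prune

Summary -> nodes [0, 5, 8, 6, 13, 18, 24, 25, 26]; box-tests=9; leaf-entries=0; first=miss

== RESULT ==
[0, 5, 8, 6, 13, 18, 24, 25, 26]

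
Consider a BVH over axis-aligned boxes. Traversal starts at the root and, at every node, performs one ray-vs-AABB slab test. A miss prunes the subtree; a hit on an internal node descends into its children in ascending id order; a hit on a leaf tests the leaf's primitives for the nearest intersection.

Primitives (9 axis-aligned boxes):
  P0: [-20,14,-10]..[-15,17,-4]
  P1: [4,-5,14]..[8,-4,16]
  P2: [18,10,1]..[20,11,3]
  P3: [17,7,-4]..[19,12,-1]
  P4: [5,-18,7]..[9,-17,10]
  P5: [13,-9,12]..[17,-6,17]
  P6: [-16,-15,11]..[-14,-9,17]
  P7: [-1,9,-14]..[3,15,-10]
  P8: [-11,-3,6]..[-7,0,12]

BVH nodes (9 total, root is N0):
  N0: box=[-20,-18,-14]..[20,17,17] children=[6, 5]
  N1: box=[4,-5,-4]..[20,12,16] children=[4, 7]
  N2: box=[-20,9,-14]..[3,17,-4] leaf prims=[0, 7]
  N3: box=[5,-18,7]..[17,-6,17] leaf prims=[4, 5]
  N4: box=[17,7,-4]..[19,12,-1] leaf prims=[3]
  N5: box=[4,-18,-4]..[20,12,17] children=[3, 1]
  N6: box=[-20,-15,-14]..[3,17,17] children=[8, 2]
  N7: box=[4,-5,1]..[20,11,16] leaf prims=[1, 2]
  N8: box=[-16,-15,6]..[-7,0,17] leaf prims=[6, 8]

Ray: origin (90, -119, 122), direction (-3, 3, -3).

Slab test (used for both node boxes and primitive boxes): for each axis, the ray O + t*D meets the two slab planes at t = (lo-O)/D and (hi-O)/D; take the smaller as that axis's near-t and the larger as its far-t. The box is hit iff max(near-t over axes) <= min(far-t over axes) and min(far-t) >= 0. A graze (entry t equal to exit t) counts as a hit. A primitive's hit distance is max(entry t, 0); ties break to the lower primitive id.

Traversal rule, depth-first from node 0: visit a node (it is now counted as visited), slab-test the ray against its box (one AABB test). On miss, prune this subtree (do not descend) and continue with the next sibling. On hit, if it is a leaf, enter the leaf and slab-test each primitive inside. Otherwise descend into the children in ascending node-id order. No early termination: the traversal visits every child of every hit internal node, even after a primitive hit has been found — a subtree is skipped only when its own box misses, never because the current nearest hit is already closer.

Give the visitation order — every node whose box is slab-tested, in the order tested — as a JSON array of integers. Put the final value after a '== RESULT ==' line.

Walk:
N0 x:[70/3,110/3] y:[101/3,136/3] z:[35,136/3] -> hit [35,110/3], descend [5, 6]
  N5 x:[70/3,86/3] y:[101/3,131/3] z:[35,42] -> miss, prune
  N6 x:[29,110/3] y:[104/3,136/3] z:[35,136/3] -> hit [35,110/3], descend [2, 8]
    N2 x:[29,110/3] y:[128/3,136/3] z:[42,136/3] -> miss, prune
    N8 x:[97/3,106/3] y:[104/3,119/3] z:[35,116/3] -> hit [35,106/3] leaf, test {P6@t=35, P8(miss)}

Visited [0, 5, 6, 2, 8]. Tests: 5 box, 1 leaf. Nearest: P6.

== RESULT ==
[0, 5, 6, 2, 8]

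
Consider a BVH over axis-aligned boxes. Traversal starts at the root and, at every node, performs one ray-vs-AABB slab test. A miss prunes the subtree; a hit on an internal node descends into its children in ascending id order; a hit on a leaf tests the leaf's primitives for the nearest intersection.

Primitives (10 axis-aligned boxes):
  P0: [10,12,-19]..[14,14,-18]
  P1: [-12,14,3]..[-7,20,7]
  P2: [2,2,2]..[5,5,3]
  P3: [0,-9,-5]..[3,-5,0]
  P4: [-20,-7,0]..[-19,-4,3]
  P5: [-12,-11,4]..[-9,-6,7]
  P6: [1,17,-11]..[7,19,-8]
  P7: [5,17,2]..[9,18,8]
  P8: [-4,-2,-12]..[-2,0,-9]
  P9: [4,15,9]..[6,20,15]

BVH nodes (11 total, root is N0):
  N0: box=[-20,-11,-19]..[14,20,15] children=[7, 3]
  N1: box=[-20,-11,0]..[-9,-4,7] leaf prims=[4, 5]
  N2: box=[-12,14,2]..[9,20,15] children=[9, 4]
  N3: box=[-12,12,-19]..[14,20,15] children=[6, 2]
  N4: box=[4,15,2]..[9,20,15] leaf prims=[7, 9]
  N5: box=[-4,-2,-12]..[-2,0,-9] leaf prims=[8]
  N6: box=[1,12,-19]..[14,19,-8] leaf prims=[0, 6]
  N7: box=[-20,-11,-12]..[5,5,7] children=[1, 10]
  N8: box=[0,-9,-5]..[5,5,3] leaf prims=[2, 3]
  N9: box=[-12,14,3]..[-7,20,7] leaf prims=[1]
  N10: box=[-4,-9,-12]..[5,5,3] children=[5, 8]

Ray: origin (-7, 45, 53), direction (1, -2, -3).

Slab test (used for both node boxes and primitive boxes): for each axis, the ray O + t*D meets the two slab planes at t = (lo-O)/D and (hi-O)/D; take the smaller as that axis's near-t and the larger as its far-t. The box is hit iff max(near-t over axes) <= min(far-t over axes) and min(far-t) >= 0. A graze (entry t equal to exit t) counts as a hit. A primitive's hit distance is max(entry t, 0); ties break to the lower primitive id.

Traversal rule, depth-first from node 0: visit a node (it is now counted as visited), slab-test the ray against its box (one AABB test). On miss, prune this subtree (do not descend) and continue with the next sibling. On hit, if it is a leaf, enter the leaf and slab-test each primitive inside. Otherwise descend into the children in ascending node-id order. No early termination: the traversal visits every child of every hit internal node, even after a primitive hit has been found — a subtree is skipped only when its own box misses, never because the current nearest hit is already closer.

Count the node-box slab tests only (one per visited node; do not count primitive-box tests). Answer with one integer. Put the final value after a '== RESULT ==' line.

Walk:
N0 x:[-13,21] y:[25/2,28] z:[38/3,24] -> hit [38/3,21], descend [3, 7]
  N3 x:[-5,21] y:[25/2,33/2] z:[38/3,24] -> hit [38/3,33/2], descend [2, 6]
    N2 x:[-5,16] y:[25/2,31/2] z:[38/3,17] -> hit [38/3,31/2], descend [4, 9]
      N4 x:[11,16] y:[25/2,15] z:[38/3,17] -> hit [38/3,15] leaf, test {P7(miss), P9@t=38/3}
      N9 x:[-5,0] y:[25/2,31/2] z:[46/3,50/3] -> miss, prune
    N6 x:[8,21] y:[13,33/2] z:[61/3,24] -> miss, prune
  N7 x:[-13,12] y:[20,28] z:[46/3,65/3] -> miss, prune

Visited [0, 3, 2, 4, 9, 6, 7]. Tests: 7 box, 1 leaf. Nearest: P9.

== RESULT ==
7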